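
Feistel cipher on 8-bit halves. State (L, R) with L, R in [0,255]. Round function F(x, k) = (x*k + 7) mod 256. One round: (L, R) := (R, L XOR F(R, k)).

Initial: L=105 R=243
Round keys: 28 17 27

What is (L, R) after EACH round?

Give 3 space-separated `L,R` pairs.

Answer: 243,242 242,234 234,71

Derivation:
Round 1 (k=28): L=243 R=242
Round 2 (k=17): L=242 R=234
Round 3 (k=27): L=234 R=71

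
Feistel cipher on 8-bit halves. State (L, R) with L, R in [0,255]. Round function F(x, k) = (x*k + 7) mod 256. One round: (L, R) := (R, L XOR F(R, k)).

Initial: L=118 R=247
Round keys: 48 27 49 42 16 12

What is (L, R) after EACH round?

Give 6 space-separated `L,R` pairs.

Answer: 247,33 33,117 117,77 77,220 220,138 138,163

Derivation:
Round 1 (k=48): L=247 R=33
Round 2 (k=27): L=33 R=117
Round 3 (k=49): L=117 R=77
Round 4 (k=42): L=77 R=220
Round 5 (k=16): L=220 R=138
Round 6 (k=12): L=138 R=163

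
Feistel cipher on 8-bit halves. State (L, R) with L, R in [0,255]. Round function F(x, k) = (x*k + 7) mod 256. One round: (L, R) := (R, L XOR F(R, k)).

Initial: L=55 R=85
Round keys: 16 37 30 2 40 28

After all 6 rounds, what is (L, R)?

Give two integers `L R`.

Answer: 92 168

Derivation:
Round 1 (k=16): L=85 R=96
Round 2 (k=37): L=96 R=178
Round 3 (k=30): L=178 R=131
Round 4 (k=2): L=131 R=191
Round 5 (k=40): L=191 R=92
Round 6 (k=28): L=92 R=168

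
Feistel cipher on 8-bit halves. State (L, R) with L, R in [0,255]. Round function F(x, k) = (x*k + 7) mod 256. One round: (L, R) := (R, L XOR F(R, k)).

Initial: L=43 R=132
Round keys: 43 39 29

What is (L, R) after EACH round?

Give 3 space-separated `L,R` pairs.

Round 1 (k=43): L=132 R=24
Round 2 (k=39): L=24 R=43
Round 3 (k=29): L=43 R=254

Answer: 132,24 24,43 43,254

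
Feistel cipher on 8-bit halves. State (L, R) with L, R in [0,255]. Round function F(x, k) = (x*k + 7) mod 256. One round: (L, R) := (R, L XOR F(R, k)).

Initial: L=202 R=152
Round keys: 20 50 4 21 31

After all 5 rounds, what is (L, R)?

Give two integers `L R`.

Round 1 (k=20): L=152 R=45
Round 2 (k=50): L=45 R=73
Round 3 (k=4): L=73 R=6
Round 4 (k=21): L=6 R=204
Round 5 (k=31): L=204 R=189

Answer: 204 189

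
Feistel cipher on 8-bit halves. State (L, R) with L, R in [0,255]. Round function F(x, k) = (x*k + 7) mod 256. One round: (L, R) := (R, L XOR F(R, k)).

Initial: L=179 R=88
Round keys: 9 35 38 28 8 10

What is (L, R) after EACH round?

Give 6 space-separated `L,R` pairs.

Round 1 (k=9): L=88 R=172
Round 2 (k=35): L=172 R=211
Round 3 (k=38): L=211 R=245
Round 4 (k=28): L=245 R=0
Round 5 (k=8): L=0 R=242
Round 6 (k=10): L=242 R=123

Answer: 88,172 172,211 211,245 245,0 0,242 242,123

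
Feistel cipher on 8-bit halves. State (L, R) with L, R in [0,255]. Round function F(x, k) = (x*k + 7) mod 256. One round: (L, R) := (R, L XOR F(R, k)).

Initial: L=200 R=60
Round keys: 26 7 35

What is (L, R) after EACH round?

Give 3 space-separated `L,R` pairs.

Answer: 60,215 215,212 212,212

Derivation:
Round 1 (k=26): L=60 R=215
Round 2 (k=7): L=215 R=212
Round 3 (k=35): L=212 R=212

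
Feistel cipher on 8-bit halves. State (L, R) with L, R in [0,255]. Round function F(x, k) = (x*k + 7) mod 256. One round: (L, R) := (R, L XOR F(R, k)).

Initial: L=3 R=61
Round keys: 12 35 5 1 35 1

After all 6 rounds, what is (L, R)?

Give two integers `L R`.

Answer: 108 25

Derivation:
Round 1 (k=12): L=61 R=224
Round 2 (k=35): L=224 R=154
Round 3 (k=5): L=154 R=233
Round 4 (k=1): L=233 R=106
Round 5 (k=35): L=106 R=108
Round 6 (k=1): L=108 R=25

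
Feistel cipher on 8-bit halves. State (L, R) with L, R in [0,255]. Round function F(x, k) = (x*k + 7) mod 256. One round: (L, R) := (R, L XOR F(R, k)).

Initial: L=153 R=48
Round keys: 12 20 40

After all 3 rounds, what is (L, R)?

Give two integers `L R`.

Round 1 (k=12): L=48 R=222
Round 2 (k=20): L=222 R=111
Round 3 (k=40): L=111 R=129

Answer: 111 129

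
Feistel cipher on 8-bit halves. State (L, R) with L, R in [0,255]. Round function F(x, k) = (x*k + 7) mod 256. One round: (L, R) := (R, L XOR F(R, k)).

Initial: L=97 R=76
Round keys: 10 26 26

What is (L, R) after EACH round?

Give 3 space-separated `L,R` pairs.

Answer: 76,158 158,95 95,51

Derivation:
Round 1 (k=10): L=76 R=158
Round 2 (k=26): L=158 R=95
Round 3 (k=26): L=95 R=51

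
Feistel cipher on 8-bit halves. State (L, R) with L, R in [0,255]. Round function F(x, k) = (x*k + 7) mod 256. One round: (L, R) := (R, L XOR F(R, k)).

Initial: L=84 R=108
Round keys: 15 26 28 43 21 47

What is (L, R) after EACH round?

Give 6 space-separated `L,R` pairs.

Round 1 (k=15): L=108 R=15
Round 2 (k=26): L=15 R=225
Round 3 (k=28): L=225 R=172
Round 4 (k=43): L=172 R=10
Round 5 (k=21): L=10 R=117
Round 6 (k=47): L=117 R=136

Answer: 108,15 15,225 225,172 172,10 10,117 117,136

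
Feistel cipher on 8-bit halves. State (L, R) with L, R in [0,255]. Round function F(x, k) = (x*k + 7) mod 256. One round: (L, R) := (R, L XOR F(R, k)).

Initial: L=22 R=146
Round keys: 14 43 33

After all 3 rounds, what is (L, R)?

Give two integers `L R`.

Round 1 (k=14): L=146 R=21
Round 2 (k=43): L=21 R=28
Round 3 (k=33): L=28 R=182

Answer: 28 182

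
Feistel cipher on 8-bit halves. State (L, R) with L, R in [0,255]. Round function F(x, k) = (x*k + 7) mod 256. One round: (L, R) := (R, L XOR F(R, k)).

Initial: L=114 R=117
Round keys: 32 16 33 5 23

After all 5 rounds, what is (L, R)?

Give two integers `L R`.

Round 1 (k=32): L=117 R=213
Round 2 (k=16): L=213 R=34
Round 3 (k=33): L=34 R=188
Round 4 (k=5): L=188 R=145
Round 5 (k=23): L=145 R=178

Answer: 145 178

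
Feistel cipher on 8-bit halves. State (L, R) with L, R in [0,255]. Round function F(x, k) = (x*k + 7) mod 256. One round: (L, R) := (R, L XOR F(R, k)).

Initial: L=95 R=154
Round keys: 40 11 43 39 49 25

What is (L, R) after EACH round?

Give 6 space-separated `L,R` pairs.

Round 1 (k=40): L=154 R=72
Round 2 (k=11): L=72 R=133
Round 3 (k=43): L=133 R=22
Round 4 (k=39): L=22 R=228
Round 5 (k=49): L=228 R=189
Round 6 (k=25): L=189 R=152

Answer: 154,72 72,133 133,22 22,228 228,189 189,152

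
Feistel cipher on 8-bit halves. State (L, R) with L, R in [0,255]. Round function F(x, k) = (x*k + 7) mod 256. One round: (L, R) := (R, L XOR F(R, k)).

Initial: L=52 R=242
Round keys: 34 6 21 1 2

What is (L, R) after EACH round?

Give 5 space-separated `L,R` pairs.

Answer: 242,31 31,51 51,41 41,3 3,36

Derivation:
Round 1 (k=34): L=242 R=31
Round 2 (k=6): L=31 R=51
Round 3 (k=21): L=51 R=41
Round 4 (k=1): L=41 R=3
Round 5 (k=2): L=3 R=36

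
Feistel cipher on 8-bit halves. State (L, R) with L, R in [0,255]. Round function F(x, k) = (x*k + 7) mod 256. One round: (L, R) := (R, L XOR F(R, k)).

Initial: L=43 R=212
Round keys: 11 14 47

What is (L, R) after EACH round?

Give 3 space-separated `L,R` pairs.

Answer: 212,8 8,163 163,252

Derivation:
Round 1 (k=11): L=212 R=8
Round 2 (k=14): L=8 R=163
Round 3 (k=47): L=163 R=252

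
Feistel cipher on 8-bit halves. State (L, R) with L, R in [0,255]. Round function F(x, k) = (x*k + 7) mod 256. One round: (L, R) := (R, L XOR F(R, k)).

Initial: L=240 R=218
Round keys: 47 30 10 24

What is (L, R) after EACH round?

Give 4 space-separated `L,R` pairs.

Round 1 (k=47): L=218 R=253
Round 2 (k=30): L=253 R=119
Round 3 (k=10): L=119 R=80
Round 4 (k=24): L=80 R=240

Answer: 218,253 253,119 119,80 80,240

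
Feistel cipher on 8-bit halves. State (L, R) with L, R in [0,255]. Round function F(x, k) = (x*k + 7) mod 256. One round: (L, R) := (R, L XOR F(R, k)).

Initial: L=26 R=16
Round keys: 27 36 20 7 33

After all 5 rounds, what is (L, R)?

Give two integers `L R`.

Round 1 (k=27): L=16 R=173
Round 2 (k=36): L=173 R=75
Round 3 (k=20): L=75 R=78
Round 4 (k=7): L=78 R=98
Round 5 (k=33): L=98 R=231

Answer: 98 231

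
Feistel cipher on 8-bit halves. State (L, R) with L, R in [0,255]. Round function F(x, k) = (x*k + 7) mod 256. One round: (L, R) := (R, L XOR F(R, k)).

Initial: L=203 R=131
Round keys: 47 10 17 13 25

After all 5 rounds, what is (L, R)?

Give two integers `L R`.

Answer: 135 204

Derivation:
Round 1 (k=47): L=131 R=223
Round 2 (k=10): L=223 R=62
Round 3 (k=17): L=62 R=250
Round 4 (k=13): L=250 R=135
Round 5 (k=25): L=135 R=204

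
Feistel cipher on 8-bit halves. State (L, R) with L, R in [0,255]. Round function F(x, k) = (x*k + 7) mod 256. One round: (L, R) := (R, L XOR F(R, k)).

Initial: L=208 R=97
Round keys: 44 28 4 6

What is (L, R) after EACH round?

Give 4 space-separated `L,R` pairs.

Answer: 97,99 99,186 186,140 140,245

Derivation:
Round 1 (k=44): L=97 R=99
Round 2 (k=28): L=99 R=186
Round 3 (k=4): L=186 R=140
Round 4 (k=6): L=140 R=245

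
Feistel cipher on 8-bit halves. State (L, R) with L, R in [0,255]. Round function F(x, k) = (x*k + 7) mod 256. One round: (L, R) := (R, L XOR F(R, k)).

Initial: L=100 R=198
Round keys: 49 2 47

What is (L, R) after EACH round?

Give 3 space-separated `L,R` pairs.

Round 1 (k=49): L=198 R=137
Round 2 (k=2): L=137 R=223
Round 3 (k=47): L=223 R=113

Answer: 198,137 137,223 223,113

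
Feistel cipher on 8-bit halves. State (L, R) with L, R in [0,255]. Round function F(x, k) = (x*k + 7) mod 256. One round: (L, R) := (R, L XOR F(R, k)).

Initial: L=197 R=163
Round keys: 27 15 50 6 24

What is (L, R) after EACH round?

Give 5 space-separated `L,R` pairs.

Round 1 (k=27): L=163 R=253
Round 2 (k=15): L=253 R=121
Round 3 (k=50): L=121 R=84
Round 4 (k=6): L=84 R=134
Round 5 (k=24): L=134 R=195

Answer: 163,253 253,121 121,84 84,134 134,195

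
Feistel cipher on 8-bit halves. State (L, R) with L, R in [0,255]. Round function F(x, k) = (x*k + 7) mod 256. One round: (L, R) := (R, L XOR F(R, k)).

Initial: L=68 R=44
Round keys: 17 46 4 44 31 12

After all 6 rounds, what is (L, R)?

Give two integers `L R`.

Round 1 (k=17): L=44 R=183
Round 2 (k=46): L=183 R=197
Round 3 (k=4): L=197 R=172
Round 4 (k=44): L=172 R=82
Round 5 (k=31): L=82 R=89
Round 6 (k=12): L=89 R=97

Answer: 89 97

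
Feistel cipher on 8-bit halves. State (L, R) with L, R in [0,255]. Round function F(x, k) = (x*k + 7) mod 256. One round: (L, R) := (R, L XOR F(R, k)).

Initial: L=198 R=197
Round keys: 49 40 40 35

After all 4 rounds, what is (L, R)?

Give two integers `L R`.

Round 1 (k=49): L=197 R=122
Round 2 (k=40): L=122 R=210
Round 3 (k=40): L=210 R=173
Round 4 (k=35): L=173 R=124

Answer: 173 124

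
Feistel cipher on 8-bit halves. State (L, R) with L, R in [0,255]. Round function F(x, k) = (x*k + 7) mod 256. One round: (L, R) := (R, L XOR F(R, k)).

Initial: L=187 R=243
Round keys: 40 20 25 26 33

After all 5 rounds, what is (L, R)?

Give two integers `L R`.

Round 1 (k=40): L=243 R=68
Round 2 (k=20): L=68 R=164
Round 3 (k=25): L=164 R=79
Round 4 (k=26): L=79 R=169
Round 5 (k=33): L=169 R=159

Answer: 169 159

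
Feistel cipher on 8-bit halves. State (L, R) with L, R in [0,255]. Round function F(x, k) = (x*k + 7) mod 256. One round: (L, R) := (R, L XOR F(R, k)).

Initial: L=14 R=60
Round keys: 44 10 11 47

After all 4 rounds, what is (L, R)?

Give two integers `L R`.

Answer: 127 229

Derivation:
Round 1 (k=44): L=60 R=89
Round 2 (k=10): L=89 R=189
Round 3 (k=11): L=189 R=127
Round 4 (k=47): L=127 R=229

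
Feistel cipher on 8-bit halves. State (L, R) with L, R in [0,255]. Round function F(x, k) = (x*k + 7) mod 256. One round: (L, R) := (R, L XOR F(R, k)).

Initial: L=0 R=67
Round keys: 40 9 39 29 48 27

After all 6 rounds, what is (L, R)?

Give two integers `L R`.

Round 1 (k=40): L=67 R=127
Round 2 (k=9): L=127 R=61
Round 3 (k=39): L=61 R=45
Round 4 (k=29): L=45 R=29
Round 5 (k=48): L=29 R=90
Round 6 (k=27): L=90 R=152

Answer: 90 152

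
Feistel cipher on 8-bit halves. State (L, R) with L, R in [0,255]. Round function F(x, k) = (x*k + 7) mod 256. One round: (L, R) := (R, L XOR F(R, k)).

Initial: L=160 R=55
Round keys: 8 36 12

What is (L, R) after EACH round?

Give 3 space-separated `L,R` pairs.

Answer: 55,31 31,84 84,232

Derivation:
Round 1 (k=8): L=55 R=31
Round 2 (k=36): L=31 R=84
Round 3 (k=12): L=84 R=232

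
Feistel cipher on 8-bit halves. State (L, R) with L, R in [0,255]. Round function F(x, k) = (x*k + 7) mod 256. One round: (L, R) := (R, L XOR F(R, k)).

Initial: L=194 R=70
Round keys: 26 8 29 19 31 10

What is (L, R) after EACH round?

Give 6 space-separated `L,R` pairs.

Round 1 (k=26): L=70 R=225
Round 2 (k=8): L=225 R=73
Round 3 (k=29): L=73 R=173
Round 4 (k=19): L=173 R=151
Round 5 (k=31): L=151 R=253
Round 6 (k=10): L=253 R=126

Answer: 70,225 225,73 73,173 173,151 151,253 253,126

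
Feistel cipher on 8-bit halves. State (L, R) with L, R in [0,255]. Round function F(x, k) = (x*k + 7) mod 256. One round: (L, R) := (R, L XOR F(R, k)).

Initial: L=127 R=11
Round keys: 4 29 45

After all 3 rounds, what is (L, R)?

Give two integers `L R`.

Answer: 168 195

Derivation:
Round 1 (k=4): L=11 R=76
Round 2 (k=29): L=76 R=168
Round 3 (k=45): L=168 R=195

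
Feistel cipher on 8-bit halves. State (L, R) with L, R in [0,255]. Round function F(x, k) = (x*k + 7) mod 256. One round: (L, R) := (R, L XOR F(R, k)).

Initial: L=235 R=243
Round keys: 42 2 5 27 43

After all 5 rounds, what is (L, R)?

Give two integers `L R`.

Answer: 122 156

Derivation:
Round 1 (k=42): L=243 R=14
Round 2 (k=2): L=14 R=208
Round 3 (k=5): L=208 R=25
Round 4 (k=27): L=25 R=122
Round 5 (k=43): L=122 R=156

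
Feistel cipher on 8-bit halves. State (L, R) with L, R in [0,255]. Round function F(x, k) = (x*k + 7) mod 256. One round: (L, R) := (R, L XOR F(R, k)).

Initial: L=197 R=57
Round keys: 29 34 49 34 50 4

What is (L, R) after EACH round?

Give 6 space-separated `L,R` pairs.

Answer: 57,185 185,160 160,30 30,163 163,195 195,176

Derivation:
Round 1 (k=29): L=57 R=185
Round 2 (k=34): L=185 R=160
Round 3 (k=49): L=160 R=30
Round 4 (k=34): L=30 R=163
Round 5 (k=50): L=163 R=195
Round 6 (k=4): L=195 R=176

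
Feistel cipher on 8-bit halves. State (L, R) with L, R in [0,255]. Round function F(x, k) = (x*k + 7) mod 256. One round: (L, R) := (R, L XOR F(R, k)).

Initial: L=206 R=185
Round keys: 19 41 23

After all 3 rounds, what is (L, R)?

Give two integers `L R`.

Round 1 (k=19): L=185 R=12
Round 2 (k=41): L=12 R=74
Round 3 (k=23): L=74 R=161

Answer: 74 161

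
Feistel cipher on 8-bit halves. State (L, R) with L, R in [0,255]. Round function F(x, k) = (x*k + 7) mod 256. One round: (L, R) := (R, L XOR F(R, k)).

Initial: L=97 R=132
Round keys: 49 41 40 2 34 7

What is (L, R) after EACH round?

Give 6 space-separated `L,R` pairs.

Answer: 132,42 42,69 69,229 229,148 148,74 74,153

Derivation:
Round 1 (k=49): L=132 R=42
Round 2 (k=41): L=42 R=69
Round 3 (k=40): L=69 R=229
Round 4 (k=2): L=229 R=148
Round 5 (k=34): L=148 R=74
Round 6 (k=7): L=74 R=153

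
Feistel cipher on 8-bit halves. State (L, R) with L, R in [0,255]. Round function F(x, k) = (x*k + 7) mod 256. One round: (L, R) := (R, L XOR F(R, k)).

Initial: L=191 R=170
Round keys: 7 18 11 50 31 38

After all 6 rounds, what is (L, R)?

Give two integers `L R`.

Round 1 (k=7): L=170 R=18
Round 2 (k=18): L=18 R=225
Round 3 (k=11): L=225 R=160
Round 4 (k=50): L=160 R=166
Round 5 (k=31): L=166 R=129
Round 6 (k=38): L=129 R=139

Answer: 129 139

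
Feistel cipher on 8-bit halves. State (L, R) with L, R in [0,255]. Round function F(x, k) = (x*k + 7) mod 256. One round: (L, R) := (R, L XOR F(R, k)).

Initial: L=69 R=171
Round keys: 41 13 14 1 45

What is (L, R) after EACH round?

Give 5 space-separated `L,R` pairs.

Round 1 (k=41): L=171 R=47
Round 2 (k=13): L=47 R=193
Round 3 (k=14): L=193 R=186
Round 4 (k=1): L=186 R=0
Round 5 (k=45): L=0 R=189

Answer: 171,47 47,193 193,186 186,0 0,189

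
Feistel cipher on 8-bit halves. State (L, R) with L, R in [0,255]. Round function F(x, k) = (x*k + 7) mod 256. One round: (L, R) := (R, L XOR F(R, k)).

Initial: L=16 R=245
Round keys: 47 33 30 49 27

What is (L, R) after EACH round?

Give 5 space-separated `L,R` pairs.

Answer: 245,18 18,172 172,61 61,24 24,178

Derivation:
Round 1 (k=47): L=245 R=18
Round 2 (k=33): L=18 R=172
Round 3 (k=30): L=172 R=61
Round 4 (k=49): L=61 R=24
Round 5 (k=27): L=24 R=178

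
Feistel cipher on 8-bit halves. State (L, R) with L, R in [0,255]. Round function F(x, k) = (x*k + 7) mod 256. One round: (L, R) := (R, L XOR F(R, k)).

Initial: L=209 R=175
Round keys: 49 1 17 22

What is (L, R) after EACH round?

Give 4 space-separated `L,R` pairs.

Round 1 (k=49): L=175 R=87
Round 2 (k=1): L=87 R=241
Round 3 (k=17): L=241 R=95
Round 4 (k=22): L=95 R=192

Answer: 175,87 87,241 241,95 95,192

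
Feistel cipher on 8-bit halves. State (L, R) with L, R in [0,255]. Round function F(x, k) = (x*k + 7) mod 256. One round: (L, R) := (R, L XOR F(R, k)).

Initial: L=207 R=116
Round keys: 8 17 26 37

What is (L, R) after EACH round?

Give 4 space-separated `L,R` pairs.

Answer: 116,104 104,155 155,173 173,147

Derivation:
Round 1 (k=8): L=116 R=104
Round 2 (k=17): L=104 R=155
Round 3 (k=26): L=155 R=173
Round 4 (k=37): L=173 R=147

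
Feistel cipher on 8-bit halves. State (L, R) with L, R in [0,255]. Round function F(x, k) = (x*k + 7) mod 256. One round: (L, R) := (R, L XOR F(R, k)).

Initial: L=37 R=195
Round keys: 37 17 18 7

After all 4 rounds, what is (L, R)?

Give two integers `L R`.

Round 1 (k=37): L=195 R=19
Round 2 (k=17): L=19 R=137
Round 3 (k=18): L=137 R=186
Round 4 (k=7): L=186 R=148

Answer: 186 148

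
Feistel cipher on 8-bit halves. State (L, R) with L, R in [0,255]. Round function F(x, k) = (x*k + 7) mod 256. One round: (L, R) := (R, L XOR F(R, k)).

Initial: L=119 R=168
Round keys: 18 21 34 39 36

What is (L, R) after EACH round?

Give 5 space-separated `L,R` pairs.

Answer: 168,160 160,143 143,165 165,165 165,158

Derivation:
Round 1 (k=18): L=168 R=160
Round 2 (k=21): L=160 R=143
Round 3 (k=34): L=143 R=165
Round 4 (k=39): L=165 R=165
Round 5 (k=36): L=165 R=158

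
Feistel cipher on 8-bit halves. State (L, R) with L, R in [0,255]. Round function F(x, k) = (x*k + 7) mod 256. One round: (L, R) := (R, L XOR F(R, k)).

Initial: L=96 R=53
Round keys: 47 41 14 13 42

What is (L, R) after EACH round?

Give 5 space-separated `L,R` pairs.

Answer: 53,162 162,204 204,141 141,252 252,210

Derivation:
Round 1 (k=47): L=53 R=162
Round 2 (k=41): L=162 R=204
Round 3 (k=14): L=204 R=141
Round 4 (k=13): L=141 R=252
Round 5 (k=42): L=252 R=210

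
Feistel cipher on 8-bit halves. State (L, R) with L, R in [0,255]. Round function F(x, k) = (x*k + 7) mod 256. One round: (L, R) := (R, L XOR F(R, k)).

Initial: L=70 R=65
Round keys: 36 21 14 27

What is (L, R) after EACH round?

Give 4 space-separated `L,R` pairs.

Answer: 65,109 109,185 185,72 72,38

Derivation:
Round 1 (k=36): L=65 R=109
Round 2 (k=21): L=109 R=185
Round 3 (k=14): L=185 R=72
Round 4 (k=27): L=72 R=38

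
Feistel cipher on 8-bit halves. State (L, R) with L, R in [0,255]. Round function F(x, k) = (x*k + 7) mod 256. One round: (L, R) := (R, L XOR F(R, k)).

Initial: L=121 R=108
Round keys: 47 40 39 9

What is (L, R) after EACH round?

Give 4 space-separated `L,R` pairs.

Round 1 (k=47): L=108 R=162
Round 2 (k=40): L=162 R=59
Round 3 (k=39): L=59 R=166
Round 4 (k=9): L=166 R=230

Answer: 108,162 162,59 59,166 166,230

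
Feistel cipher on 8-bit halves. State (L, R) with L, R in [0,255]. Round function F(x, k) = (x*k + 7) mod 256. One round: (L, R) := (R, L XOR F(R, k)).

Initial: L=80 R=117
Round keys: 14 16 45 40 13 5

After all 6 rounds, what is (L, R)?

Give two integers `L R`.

Answer: 180 78

Derivation:
Round 1 (k=14): L=117 R=61
Round 2 (k=16): L=61 R=162
Round 3 (k=45): L=162 R=188
Round 4 (k=40): L=188 R=197
Round 5 (k=13): L=197 R=180
Round 6 (k=5): L=180 R=78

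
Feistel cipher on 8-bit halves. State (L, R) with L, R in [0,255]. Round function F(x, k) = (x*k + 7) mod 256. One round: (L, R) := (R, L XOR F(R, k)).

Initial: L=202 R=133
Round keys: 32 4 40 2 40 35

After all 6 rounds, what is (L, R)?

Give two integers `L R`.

Round 1 (k=32): L=133 R=109
Round 2 (k=4): L=109 R=62
Round 3 (k=40): L=62 R=218
Round 4 (k=2): L=218 R=133
Round 5 (k=40): L=133 R=21
Round 6 (k=35): L=21 R=99

Answer: 21 99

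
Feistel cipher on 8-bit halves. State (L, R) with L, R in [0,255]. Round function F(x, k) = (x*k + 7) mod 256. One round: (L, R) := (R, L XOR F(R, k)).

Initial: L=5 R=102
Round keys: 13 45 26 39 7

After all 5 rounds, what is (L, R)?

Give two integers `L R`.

Answer: 175 33

Derivation:
Round 1 (k=13): L=102 R=48
Round 2 (k=45): L=48 R=17
Round 3 (k=26): L=17 R=241
Round 4 (k=39): L=241 R=175
Round 5 (k=7): L=175 R=33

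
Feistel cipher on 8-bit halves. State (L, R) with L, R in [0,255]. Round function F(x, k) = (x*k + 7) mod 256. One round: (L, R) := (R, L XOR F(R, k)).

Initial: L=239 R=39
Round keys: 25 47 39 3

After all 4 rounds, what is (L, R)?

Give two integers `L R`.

Answer: 175 77

Derivation:
Round 1 (k=25): L=39 R=57
Round 2 (k=47): L=57 R=89
Round 3 (k=39): L=89 R=175
Round 4 (k=3): L=175 R=77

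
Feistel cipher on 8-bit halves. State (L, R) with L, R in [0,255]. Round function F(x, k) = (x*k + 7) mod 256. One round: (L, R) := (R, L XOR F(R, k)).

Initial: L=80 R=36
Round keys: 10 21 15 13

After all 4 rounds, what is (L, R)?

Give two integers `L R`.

Answer: 110 139

Derivation:
Round 1 (k=10): L=36 R=63
Round 2 (k=21): L=63 R=22
Round 3 (k=15): L=22 R=110
Round 4 (k=13): L=110 R=139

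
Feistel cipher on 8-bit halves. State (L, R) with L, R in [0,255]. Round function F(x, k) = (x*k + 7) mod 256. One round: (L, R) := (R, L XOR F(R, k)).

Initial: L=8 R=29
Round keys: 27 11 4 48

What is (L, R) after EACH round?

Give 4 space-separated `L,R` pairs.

Answer: 29,30 30,76 76,41 41,251

Derivation:
Round 1 (k=27): L=29 R=30
Round 2 (k=11): L=30 R=76
Round 3 (k=4): L=76 R=41
Round 4 (k=48): L=41 R=251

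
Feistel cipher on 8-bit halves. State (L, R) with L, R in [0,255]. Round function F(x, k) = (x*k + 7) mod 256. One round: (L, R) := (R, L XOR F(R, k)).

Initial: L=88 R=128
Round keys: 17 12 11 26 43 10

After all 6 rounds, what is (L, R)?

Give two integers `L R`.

Round 1 (k=17): L=128 R=223
Round 2 (k=12): L=223 R=251
Round 3 (k=11): L=251 R=15
Round 4 (k=26): L=15 R=118
Round 5 (k=43): L=118 R=214
Round 6 (k=10): L=214 R=21

Answer: 214 21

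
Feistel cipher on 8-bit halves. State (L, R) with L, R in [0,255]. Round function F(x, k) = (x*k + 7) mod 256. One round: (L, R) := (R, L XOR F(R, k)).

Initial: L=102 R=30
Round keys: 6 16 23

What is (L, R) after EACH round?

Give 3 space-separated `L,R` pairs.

Round 1 (k=6): L=30 R=221
Round 2 (k=16): L=221 R=201
Round 3 (k=23): L=201 R=203

Answer: 30,221 221,201 201,203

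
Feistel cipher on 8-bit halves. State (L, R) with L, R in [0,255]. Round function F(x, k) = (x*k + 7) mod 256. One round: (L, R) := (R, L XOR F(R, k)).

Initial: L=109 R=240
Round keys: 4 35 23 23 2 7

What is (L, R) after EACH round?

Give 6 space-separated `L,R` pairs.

Round 1 (k=4): L=240 R=170
Round 2 (k=35): L=170 R=181
Round 3 (k=23): L=181 R=224
Round 4 (k=23): L=224 R=146
Round 5 (k=2): L=146 R=203
Round 6 (k=7): L=203 R=6

Answer: 240,170 170,181 181,224 224,146 146,203 203,6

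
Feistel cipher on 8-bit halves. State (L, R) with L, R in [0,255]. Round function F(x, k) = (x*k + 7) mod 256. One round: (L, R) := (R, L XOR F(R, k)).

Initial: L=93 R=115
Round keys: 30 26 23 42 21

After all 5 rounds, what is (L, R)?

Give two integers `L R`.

Answer: 65 123

Derivation:
Round 1 (k=30): L=115 R=220
Round 2 (k=26): L=220 R=44
Round 3 (k=23): L=44 R=39
Round 4 (k=42): L=39 R=65
Round 5 (k=21): L=65 R=123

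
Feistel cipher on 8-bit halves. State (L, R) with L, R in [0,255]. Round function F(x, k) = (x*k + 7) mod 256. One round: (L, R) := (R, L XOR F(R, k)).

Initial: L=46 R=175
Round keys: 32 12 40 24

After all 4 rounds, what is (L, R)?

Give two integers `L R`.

Round 1 (k=32): L=175 R=201
Round 2 (k=12): L=201 R=220
Round 3 (k=40): L=220 R=174
Round 4 (k=24): L=174 R=139

Answer: 174 139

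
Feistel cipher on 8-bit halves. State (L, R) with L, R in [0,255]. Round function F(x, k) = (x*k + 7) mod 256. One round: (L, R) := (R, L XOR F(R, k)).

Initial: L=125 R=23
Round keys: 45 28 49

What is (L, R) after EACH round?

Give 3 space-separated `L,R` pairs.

Answer: 23,111 111,60 60,236

Derivation:
Round 1 (k=45): L=23 R=111
Round 2 (k=28): L=111 R=60
Round 3 (k=49): L=60 R=236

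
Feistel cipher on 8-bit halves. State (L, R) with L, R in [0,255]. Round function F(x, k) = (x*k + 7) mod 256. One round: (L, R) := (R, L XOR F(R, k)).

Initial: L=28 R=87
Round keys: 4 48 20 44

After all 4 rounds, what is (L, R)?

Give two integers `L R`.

Round 1 (k=4): L=87 R=127
Round 2 (k=48): L=127 R=128
Round 3 (k=20): L=128 R=120
Round 4 (k=44): L=120 R=39

Answer: 120 39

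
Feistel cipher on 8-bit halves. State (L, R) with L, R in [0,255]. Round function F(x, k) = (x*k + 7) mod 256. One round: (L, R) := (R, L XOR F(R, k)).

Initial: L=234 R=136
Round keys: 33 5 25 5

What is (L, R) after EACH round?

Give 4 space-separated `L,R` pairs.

Round 1 (k=33): L=136 R=101
Round 2 (k=5): L=101 R=136
Round 3 (k=25): L=136 R=42
Round 4 (k=5): L=42 R=81

Answer: 136,101 101,136 136,42 42,81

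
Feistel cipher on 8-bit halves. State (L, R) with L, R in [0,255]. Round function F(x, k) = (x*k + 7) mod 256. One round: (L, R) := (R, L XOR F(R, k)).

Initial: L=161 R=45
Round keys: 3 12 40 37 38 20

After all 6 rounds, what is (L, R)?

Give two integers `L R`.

Round 1 (k=3): L=45 R=47
Round 2 (k=12): L=47 R=22
Round 3 (k=40): L=22 R=88
Round 4 (k=37): L=88 R=169
Round 5 (k=38): L=169 R=69
Round 6 (k=20): L=69 R=194

Answer: 69 194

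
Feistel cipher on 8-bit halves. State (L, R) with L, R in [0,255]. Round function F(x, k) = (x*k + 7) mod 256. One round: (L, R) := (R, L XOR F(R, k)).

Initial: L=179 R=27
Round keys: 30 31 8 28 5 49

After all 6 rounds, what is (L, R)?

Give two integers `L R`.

Round 1 (k=30): L=27 R=130
Round 2 (k=31): L=130 R=222
Round 3 (k=8): L=222 R=117
Round 4 (k=28): L=117 R=13
Round 5 (k=5): L=13 R=61
Round 6 (k=49): L=61 R=185

Answer: 61 185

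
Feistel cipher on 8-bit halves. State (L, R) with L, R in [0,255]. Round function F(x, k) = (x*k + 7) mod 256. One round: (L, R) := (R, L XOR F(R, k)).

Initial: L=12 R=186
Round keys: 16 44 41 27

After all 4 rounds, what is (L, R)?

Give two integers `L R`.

Round 1 (k=16): L=186 R=171
Round 2 (k=44): L=171 R=209
Round 3 (k=41): L=209 R=43
Round 4 (k=27): L=43 R=65

Answer: 43 65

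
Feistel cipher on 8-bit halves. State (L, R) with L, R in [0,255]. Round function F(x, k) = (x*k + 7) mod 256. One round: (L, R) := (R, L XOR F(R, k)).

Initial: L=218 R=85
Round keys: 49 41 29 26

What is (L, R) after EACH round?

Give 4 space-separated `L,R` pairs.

Round 1 (k=49): L=85 R=150
Round 2 (k=41): L=150 R=88
Round 3 (k=29): L=88 R=105
Round 4 (k=26): L=105 R=233

Answer: 85,150 150,88 88,105 105,233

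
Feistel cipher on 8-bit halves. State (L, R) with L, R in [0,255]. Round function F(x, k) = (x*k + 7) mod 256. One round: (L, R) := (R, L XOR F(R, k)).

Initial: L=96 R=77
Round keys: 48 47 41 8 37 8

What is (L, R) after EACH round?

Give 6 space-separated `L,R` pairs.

Answer: 77,23 23,13 13,11 11,82 82,234 234,5

Derivation:
Round 1 (k=48): L=77 R=23
Round 2 (k=47): L=23 R=13
Round 3 (k=41): L=13 R=11
Round 4 (k=8): L=11 R=82
Round 5 (k=37): L=82 R=234
Round 6 (k=8): L=234 R=5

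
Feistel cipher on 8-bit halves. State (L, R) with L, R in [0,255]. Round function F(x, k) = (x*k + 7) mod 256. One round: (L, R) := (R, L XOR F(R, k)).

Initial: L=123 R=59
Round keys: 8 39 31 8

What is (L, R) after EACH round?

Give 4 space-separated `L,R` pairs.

Round 1 (k=8): L=59 R=164
Round 2 (k=39): L=164 R=56
Round 3 (k=31): L=56 R=107
Round 4 (k=8): L=107 R=103

Answer: 59,164 164,56 56,107 107,103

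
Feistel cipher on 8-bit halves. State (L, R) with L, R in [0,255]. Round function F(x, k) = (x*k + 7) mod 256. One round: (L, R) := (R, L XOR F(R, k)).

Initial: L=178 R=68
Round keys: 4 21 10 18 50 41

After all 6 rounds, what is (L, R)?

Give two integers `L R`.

Round 1 (k=4): L=68 R=165
Round 2 (k=21): L=165 R=212
Round 3 (k=10): L=212 R=234
Round 4 (k=18): L=234 R=175
Round 5 (k=50): L=175 R=223
Round 6 (k=41): L=223 R=17

Answer: 223 17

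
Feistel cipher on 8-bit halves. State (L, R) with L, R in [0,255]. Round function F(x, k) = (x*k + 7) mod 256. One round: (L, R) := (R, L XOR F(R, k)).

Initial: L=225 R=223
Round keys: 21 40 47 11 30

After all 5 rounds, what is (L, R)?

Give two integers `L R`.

Round 1 (k=21): L=223 R=179
Round 2 (k=40): L=179 R=32
Round 3 (k=47): L=32 R=84
Round 4 (k=11): L=84 R=131
Round 5 (k=30): L=131 R=53

Answer: 131 53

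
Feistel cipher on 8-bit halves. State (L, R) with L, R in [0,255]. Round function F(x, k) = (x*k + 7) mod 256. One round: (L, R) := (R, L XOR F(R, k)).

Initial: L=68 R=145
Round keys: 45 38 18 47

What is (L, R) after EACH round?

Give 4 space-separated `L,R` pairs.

Round 1 (k=45): L=145 R=192
Round 2 (k=38): L=192 R=22
Round 3 (k=18): L=22 R=83
Round 4 (k=47): L=83 R=82

Answer: 145,192 192,22 22,83 83,82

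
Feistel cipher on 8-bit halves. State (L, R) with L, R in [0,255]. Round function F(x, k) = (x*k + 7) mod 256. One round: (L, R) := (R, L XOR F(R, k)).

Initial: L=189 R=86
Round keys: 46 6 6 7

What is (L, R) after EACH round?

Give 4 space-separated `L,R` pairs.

Answer: 86,198 198,253 253,51 51,145

Derivation:
Round 1 (k=46): L=86 R=198
Round 2 (k=6): L=198 R=253
Round 3 (k=6): L=253 R=51
Round 4 (k=7): L=51 R=145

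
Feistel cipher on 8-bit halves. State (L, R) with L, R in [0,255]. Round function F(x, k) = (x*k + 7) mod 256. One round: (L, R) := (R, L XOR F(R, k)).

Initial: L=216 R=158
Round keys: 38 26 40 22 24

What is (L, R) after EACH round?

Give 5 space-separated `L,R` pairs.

Round 1 (k=38): L=158 R=163
Round 2 (k=26): L=163 R=11
Round 3 (k=40): L=11 R=28
Round 4 (k=22): L=28 R=100
Round 5 (k=24): L=100 R=123

Answer: 158,163 163,11 11,28 28,100 100,123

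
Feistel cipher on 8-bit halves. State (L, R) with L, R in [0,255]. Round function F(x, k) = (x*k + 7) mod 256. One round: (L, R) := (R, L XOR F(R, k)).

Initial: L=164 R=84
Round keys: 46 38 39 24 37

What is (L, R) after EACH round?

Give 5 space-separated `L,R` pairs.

Round 1 (k=46): L=84 R=187
Round 2 (k=38): L=187 R=157
Round 3 (k=39): L=157 R=73
Round 4 (k=24): L=73 R=66
Round 5 (k=37): L=66 R=216

Answer: 84,187 187,157 157,73 73,66 66,216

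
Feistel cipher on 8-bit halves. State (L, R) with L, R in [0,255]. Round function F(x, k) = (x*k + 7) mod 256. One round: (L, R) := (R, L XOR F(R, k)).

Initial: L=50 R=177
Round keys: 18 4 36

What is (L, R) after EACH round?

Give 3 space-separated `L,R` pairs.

Answer: 177,75 75,130 130,4

Derivation:
Round 1 (k=18): L=177 R=75
Round 2 (k=4): L=75 R=130
Round 3 (k=36): L=130 R=4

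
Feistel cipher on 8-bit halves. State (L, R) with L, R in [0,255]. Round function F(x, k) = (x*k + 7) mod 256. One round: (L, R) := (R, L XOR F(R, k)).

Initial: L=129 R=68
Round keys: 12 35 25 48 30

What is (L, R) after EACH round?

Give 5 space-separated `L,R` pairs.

Round 1 (k=12): L=68 R=182
Round 2 (k=35): L=182 R=173
Round 3 (k=25): L=173 R=90
Round 4 (k=48): L=90 R=74
Round 5 (k=30): L=74 R=233

Answer: 68,182 182,173 173,90 90,74 74,233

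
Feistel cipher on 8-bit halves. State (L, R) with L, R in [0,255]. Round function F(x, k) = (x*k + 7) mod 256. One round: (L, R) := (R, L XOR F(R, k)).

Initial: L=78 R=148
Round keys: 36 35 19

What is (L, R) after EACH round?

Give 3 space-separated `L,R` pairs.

Answer: 148,153 153,102 102,0

Derivation:
Round 1 (k=36): L=148 R=153
Round 2 (k=35): L=153 R=102
Round 3 (k=19): L=102 R=0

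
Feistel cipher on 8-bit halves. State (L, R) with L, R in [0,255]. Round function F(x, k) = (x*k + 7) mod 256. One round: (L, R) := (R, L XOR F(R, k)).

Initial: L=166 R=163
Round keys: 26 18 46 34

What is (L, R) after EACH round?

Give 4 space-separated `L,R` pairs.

Round 1 (k=26): L=163 R=51
Round 2 (k=18): L=51 R=62
Round 3 (k=46): L=62 R=24
Round 4 (k=34): L=24 R=9

Answer: 163,51 51,62 62,24 24,9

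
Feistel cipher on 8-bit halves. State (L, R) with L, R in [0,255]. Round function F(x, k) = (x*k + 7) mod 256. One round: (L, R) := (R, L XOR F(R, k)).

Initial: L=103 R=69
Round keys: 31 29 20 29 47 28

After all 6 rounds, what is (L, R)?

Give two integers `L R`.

Round 1 (k=31): L=69 R=5
Round 2 (k=29): L=5 R=221
Round 3 (k=20): L=221 R=78
Round 4 (k=29): L=78 R=0
Round 5 (k=47): L=0 R=73
Round 6 (k=28): L=73 R=3

Answer: 73 3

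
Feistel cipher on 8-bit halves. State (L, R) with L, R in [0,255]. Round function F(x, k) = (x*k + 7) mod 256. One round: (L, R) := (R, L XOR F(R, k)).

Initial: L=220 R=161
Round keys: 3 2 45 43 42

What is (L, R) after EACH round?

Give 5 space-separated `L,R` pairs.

Round 1 (k=3): L=161 R=54
Round 2 (k=2): L=54 R=210
Round 3 (k=45): L=210 R=199
Round 4 (k=43): L=199 R=166
Round 5 (k=42): L=166 R=132

Answer: 161,54 54,210 210,199 199,166 166,132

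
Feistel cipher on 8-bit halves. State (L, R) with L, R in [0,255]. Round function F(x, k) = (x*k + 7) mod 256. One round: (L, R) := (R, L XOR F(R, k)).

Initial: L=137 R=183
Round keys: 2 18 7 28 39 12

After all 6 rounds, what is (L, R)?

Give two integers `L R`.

Answer: 111 104

Derivation:
Round 1 (k=2): L=183 R=252
Round 2 (k=18): L=252 R=8
Round 3 (k=7): L=8 R=195
Round 4 (k=28): L=195 R=83
Round 5 (k=39): L=83 R=111
Round 6 (k=12): L=111 R=104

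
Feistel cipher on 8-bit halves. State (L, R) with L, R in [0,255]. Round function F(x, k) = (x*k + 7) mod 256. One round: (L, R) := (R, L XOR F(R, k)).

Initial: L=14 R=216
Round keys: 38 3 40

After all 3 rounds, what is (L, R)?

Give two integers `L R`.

Round 1 (k=38): L=216 R=25
Round 2 (k=3): L=25 R=138
Round 3 (k=40): L=138 R=142

Answer: 138 142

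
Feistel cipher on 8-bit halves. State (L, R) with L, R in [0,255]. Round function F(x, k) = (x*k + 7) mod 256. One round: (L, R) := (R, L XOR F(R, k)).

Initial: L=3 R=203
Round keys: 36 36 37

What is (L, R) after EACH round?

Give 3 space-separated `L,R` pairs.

Round 1 (k=36): L=203 R=144
Round 2 (k=36): L=144 R=140
Round 3 (k=37): L=140 R=211

Answer: 203,144 144,140 140,211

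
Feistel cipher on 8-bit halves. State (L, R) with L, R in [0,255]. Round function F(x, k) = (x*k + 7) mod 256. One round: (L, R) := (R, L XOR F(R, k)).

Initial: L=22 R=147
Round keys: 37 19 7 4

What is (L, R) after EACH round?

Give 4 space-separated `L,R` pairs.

Round 1 (k=37): L=147 R=80
Round 2 (k=19): L=80 R=100
Round 3 (k=7): L=100 R=147
Round 4 (k=4): L=147 R=55

Answer: 147,80 80,100 100,147 147,55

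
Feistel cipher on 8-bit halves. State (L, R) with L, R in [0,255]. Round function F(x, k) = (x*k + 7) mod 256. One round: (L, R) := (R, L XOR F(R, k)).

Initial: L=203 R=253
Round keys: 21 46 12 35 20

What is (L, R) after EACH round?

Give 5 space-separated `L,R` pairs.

Round 1 (k=21): L=253 R=3
Round 2 (k=46): L=3 R=108
Round 3 (k=12): L=108 R=20
Round 4 (k=35): L=20 R=175
Round 5 (k=20): L=175 R=167

Answer: 253,3 3,108 108,20 20,175 175,167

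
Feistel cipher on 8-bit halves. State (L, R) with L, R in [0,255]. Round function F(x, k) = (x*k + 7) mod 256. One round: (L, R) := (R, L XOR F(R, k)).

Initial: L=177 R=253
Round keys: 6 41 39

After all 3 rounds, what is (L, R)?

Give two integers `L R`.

Round 1 (k=6): L=253 R=68
Round 2 (k=41): L=68 R=22
Round 3 (k=39): L=22 R=37

Answer: 22 37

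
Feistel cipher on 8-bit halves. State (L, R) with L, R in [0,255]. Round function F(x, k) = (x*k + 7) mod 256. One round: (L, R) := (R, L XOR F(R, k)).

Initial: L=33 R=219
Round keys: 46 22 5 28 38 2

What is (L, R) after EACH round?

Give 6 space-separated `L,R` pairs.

Round 1 (k=46): L=219 R=64
Round 2 (k=22): L=64 R=92
Round 3 (k=5): L=92 R=147
Round 4 (k=28): L=147 R=71
Round 5 (k=38): L=71 R=2
Round 6 (k=2): L=2 R=76

Answer: 219,64 64,92 92,147 147,71 71,2 2,76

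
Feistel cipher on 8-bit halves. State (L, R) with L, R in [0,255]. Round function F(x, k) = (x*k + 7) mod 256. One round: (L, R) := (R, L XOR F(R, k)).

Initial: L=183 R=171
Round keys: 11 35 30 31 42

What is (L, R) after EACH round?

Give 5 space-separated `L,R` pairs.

Answer: 171,215 215,199 199,142 142,254 254,61

Derivation:
Round 1 (k=11): L=171 R=215
Round 2 (k=35): L=215 R=199
Round 3 (k=30): L=199 R=142
Round 4 (k=31): L=142 R=254
Round 5 (k=42): L=254 R=61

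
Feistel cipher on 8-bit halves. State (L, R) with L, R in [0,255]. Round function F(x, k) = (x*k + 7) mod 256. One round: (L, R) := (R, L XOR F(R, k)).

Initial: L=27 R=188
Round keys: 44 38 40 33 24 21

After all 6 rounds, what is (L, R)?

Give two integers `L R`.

Round 1 (k=44): L=188 R=76
Round 2 (k=38): L=76 R=243
Round 3 (k=40): L=243 R=179
Round 4 (k=33): L=179 R=233
Round 5 (k=24): L=233 R=108
Round 6 (k=21): L=108 R=10

Answer: 108 10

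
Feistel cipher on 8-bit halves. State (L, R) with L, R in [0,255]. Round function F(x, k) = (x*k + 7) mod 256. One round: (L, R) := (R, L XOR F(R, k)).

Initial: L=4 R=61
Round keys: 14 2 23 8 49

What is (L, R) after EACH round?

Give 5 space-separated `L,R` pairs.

Answer: 61,89 89,132 132,186 186,83 83,80

Derivation:
Round 1 (k=14): L=61 R=89
Round 2 (k=2): L=89 R=132
Round 3 (k=23): L=132 R=186
Round 4 (k=8): L=186 R=83
Round 5 (k=49): L=83 R=80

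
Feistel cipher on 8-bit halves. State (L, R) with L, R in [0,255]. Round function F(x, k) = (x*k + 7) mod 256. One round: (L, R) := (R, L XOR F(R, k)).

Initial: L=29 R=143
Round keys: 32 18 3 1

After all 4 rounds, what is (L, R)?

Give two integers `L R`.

Round 1 (k=32): L=143 R=250
Round 2 (k=18): L=250 R=20
Round 3 (k=3): L=20 R=185
Round 4 (k=1): L=185 R=212

Answer: 185 212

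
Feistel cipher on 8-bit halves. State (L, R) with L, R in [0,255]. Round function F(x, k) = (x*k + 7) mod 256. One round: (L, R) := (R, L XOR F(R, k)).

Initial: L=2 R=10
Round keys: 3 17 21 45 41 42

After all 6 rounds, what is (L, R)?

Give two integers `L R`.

Round 1 (k=3): L=10 R=39
Round 2 (k=17): L=39 R=148
Round 3 (k=21): L=148 R=12
Round 4 (k=45): L=12 R=183
Round 5 (k=41): L=183 R=90
Round 6 (k=42): L=90 R=124

Answer: 90 124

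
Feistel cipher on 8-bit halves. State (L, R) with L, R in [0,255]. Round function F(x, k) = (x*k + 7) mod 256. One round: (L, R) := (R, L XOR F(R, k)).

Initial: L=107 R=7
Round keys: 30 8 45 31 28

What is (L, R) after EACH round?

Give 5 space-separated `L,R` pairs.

Round 1 (k=30): L=7 R=178
Round 2 (k=8): L=178 R=144
Round 3 (k=45): L=144 R=229
Round 4 (k=31): L=229 R=82
Round 5 (k=28): L=82 R=26

Answer: 7,178 178,144 144,229 229,82 82,26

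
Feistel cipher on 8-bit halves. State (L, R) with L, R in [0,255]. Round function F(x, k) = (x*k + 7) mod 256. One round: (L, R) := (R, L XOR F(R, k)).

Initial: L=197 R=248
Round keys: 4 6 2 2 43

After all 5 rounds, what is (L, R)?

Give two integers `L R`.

Round 1 (k=4): L=248 R=34
Round 2 (k=6): L=34 R=43
Round 3 (k=2): L=43 R=127
Round 4 (k=2): L=127 R=46
Round 5 (k=43): L=46 R=190

Answer: 46 190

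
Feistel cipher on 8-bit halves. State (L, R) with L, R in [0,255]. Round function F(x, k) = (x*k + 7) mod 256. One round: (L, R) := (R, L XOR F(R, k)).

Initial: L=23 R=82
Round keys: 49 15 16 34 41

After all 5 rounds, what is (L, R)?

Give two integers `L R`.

Answer: 50 16

Derivation:
Round 1 (k=49): L=82 R=174
Round 2 (k=15): L=174 R=107
Round 3 (k=16): L=107 R=25
Round 4 (k=34): L=25 R=50
Round 5 (k=41): L=50 R=16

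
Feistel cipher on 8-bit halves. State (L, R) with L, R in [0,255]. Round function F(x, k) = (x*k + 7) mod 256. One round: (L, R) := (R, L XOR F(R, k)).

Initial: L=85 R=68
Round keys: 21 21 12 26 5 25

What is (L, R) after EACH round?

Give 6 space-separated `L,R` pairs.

Round 1 (k=21): L=68 R=206
Round 2 (k=21): L=206 R=169
Round 3 (k=12): L=169 R=61
Round 4 (k=26): L=61 R=144
Round 5 (k=5): L=144 R=234
Round 6 (k=25): L=234 R=113

Answer: 68,206 206,169 169,61 61,144 144,234 234,113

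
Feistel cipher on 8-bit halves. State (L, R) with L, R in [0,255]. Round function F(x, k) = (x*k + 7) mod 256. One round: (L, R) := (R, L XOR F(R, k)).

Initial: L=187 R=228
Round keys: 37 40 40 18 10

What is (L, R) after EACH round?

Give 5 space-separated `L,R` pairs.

Answer: 228,64 64,227 227,63 63,150 150,220

Derivation:
Round 1 (k=37): L=228 R=64
Round 2 (k=40): L=64 R=227
Round 3 (k=40): L=227 R=63
Round 4 (k=18): L=63 R=150
Round 5 (k=10): L=150 R=220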